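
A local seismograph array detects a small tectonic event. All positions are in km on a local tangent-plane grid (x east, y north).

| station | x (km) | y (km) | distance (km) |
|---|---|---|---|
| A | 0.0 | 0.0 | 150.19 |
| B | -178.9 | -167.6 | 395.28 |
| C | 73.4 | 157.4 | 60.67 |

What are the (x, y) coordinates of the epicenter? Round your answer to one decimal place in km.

106.1 km east, 106.3 km north

Circle about each station: x² + y² = 150.19²; (x + 178.9)² + (y + 167.6)² = 395.28²; (x − 73.4)² + (y − 157.4)² = 60.67².
Subtracting the A equation from the B and C equations removes the quadratic terms:
-357.8 x − 335.2 y = -73594.27
146.8 x + 314.8 y = 49038.51
Solving the 2×2 system: x ≈ 106.1, y ≈ 106.3 km.
Check against A (with the unrounded x, y): √(x²+y²) = 150.19 ≈ 150.19 km. ✓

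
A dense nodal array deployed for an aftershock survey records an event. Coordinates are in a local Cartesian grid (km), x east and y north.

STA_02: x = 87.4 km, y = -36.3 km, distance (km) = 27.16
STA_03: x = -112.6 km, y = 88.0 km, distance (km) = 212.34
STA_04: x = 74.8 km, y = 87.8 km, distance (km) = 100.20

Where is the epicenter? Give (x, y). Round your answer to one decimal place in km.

Circle about each station: (x − 87.4)² + (y + 36.3)² = 27.16²; (x + 112.6)² + (y − 88.0)² = 212.34²; (x − 74.8)² + (y − 87.8)² = 100.20².
Subtracting the STA_02 equation from the STA_03 and STA_04 equations removes the quadratic terms:
-400.0 x + 248.6 y = -32884.30
-25.2 x + 248.2 y = -4954.94
Solving the 2×2 system: x ≈ 74.5, y ≈ -12.4 km.

x ≈ 74.5 km, y ≈ -12.4 km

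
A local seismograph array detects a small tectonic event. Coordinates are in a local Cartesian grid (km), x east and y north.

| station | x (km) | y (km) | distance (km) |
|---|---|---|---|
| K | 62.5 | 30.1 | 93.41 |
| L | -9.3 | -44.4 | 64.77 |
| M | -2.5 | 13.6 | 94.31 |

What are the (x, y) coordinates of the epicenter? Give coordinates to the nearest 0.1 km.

(52.8, -62.8)

Circle about each station: (x − 62.5)² + (y − 30.1)² = 93.41²; (x + 9.3)² + (y + 44.4)² = 64.77²; (x + 2.5)² + (y − 13.6)² = 94.31².
Subtracting pairs of circle equations eliminates x²+y² and gives linear equations (the radical axes):
-143.6 x − 149.0 y = 1775.87
-130.0 x − 33.0 y = -4790.00
Solving the 2×2 system: x ≈ 52.8, y ≈ -62.8 km.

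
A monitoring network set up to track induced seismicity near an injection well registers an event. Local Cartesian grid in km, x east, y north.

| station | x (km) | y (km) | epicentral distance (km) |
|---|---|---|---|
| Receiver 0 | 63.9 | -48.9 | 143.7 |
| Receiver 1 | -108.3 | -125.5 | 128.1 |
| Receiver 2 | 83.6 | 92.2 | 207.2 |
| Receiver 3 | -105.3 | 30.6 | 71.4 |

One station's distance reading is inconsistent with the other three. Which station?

Solve using three stations at a time. Using Receiver 0, Receiver 2, Receiver 3 (subtract circle equations pairwise → linear system) gives (x, y) ≈ (-79.2, -35.9).
Distances from that point to each station vs reported:
  Receiver 0: calculated 143.7 vs reported 143.7 → residual 0.0 km
  Receiver 1: calculated 94.1 vs reported 128.1 → residual 34.0 km
  Receiver 2: calculated 207.2 vs reported 207.2 → residual 0.0 km
  Receiver 3: calculated 71.5 vs reported 71.4 → residual 0.1 km
Receiver 0, Receiver 2, Receiver 3 are mutually consistent (residuals ≈ 0); Receiver 1 is off by 34.0 km.

Receiver 1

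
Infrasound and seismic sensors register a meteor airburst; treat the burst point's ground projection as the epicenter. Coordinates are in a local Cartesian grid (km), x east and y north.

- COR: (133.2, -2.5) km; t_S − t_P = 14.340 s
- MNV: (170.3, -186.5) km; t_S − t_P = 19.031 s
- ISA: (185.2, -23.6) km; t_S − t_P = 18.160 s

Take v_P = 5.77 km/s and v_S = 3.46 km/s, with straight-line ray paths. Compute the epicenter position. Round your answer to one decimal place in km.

(40.8, -85.1)

Distance from S−P lag: d = Δt · v_P v_S / (v_P − v_S) = Δt · (5.77·3.46)/(5.77−3.46) ≈ 8.6425·Δt.
So d_COR = 123.93, d_MNV = 164.48, d_ISA = 156.95 km.
Circle about each station: (x − 133.2)² + (y + 2.5)² = 123.93²; (x − 170.3)² + (y + 186.5)² = 164.48²; (x − 185.2)² + (y + 23.6)² = 156.95².
Subtracting pairs of circle equations eliminates x²+y² and gives linear equations (the radical axes):
74.2 x − 368.0 y = 34340.82
104.0 x − 42.2 y = 7832.85
Solving the 2×2 system: x ≈ 40.8, y ≈ -85.1 km.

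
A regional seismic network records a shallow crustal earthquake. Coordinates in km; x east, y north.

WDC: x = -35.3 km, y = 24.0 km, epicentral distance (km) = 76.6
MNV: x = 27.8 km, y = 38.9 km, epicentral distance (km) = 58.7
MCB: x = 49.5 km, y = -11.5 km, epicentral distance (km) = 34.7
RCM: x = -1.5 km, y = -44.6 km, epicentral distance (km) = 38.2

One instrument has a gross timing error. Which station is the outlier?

MCB

Solve using three stations at a time. Using WDC, MNV, RCM (subtract circle equations pairwise → linear system) gives (x, y) ≈ (27.5, -19.8).
Distances from that point to each station vs reported:
  WDC: calculated 76.6 vs reported 76.6 → residual 0.0 km
  MNV: calculated 58.7 vs reported 58.7 → residual 0.0 km
  MCB: calculated 23.5 vs reported 34.7 → residual 11.2 km
  RCM: calculated 38.2 vs reported 38.2 → residual 0.0 km
WDC, MNV, RCM are mutually consistent (residuals ≈ 0); MCB is off by 11.2 km.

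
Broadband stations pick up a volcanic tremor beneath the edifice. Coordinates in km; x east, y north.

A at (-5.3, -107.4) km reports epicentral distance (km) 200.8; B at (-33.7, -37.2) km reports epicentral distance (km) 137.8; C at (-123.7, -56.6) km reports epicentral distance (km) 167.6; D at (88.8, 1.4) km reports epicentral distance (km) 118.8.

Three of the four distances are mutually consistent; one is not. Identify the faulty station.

Solve using three stations at a time. Using A, B, D (subtract circle equations pairwise → linear system) gives (x, y) ≈ (12.6, 92.6).
Distances from that point to each station vs reported:
  A: calculated 200.8 vs reported 200.8 → residual 0.0 km
  B: calculated 137.8 vs reported 137.8 → residual 0.0 km
  C: calculated 202.1 vs reported 167.6 → residual 34.5 km
  D: calculated 118.9 vs reported 118.8 → residual 0.1 km
A, B, D are mutually consistent (residuals ≈ 0); C is off by 34.5 km.

C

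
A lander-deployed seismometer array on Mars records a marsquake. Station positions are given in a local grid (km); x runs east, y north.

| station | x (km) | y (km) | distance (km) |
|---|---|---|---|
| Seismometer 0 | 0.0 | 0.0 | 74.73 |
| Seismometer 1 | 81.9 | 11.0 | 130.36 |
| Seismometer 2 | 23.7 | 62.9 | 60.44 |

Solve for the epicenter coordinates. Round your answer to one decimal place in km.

Circle about each station: x² + y² = 74.73²; (x − 81.9)² + (y − 11.0)² = 130.36²; (x − 23.7)² + (y − 62.9)² = 60.44².
Subtracting pairs of circle equations eliminates x²+y² and gives linear equations (the radical axes):
163.8 x + 22.0 y = -4580.55
47.4 x + 125.8 y = 6449.68
Solving the 2×2 system: x ≈ -36.7, y ≈ 65.1 km.

(-36.7, 65.1)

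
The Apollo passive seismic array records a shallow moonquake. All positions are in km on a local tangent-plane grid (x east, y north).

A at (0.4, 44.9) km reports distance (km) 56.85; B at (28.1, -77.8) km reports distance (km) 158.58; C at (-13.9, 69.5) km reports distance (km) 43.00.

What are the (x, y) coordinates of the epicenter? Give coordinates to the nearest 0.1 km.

-55.1 km east, 57.2 km north

Circle about each station: (x − 0.4)² + (y − 44.9)² = 56.85²; (x − 28.1)² + (y + 77.8)² = 158.58²; (x + 13.9)² + (y − 69.5)² = 43.00².
Subtracting pairs of circle equations eliminates x²+y² and gives linear equations (the radical axes):
55.4 x − 245.4 y = -17089.41
-28.6 x + 49.2 y = 4390.21
Solving the 2×2 system: x ≈ -55.1, y ≈ 57.2 km.
Check against A (with the unrounded x, y): √((x − 0.4)²+(y − 44.9)²) = 56.85 ≈ 56.85 km. ✓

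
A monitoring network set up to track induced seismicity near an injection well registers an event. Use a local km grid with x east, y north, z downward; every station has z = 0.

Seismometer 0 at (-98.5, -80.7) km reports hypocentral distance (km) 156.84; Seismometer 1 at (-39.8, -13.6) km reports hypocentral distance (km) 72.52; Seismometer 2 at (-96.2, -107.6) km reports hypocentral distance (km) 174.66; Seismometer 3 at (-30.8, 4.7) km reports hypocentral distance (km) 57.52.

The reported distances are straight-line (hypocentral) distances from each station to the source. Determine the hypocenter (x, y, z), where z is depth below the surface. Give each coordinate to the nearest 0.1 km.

Each station gives a sphere (x−x_i)² + (y−y_i)² + z² = d_i² (stations at z=0).
Subtracting the Seismometer 0 sphere from Seismometer 1 and Seismometer 2: z² cancels, leaving linear equations in x and y:
117.4 x + 134.2 y = 4893.90
4.6 x − 53.8 y = -1289.87
Solving: x ≈ 13.008, y ≈ 25.087 km (keep extra digits for the depth step; rounded: 13.0, 25.1).
Then from the Seismometer 0 sphere: z² = 156.84² − (x + 98.5)² − (y + 80.7)² with x = 13.008, y = 25.087, so z ≈ 31.207 ≈ 31.2 km.
Check against Seismometer 3 (with the unrounded solution): distance 57.52 ≈ 57.52 km. ✓

x ≈ 13.0 km, y ≈ 25.1 km, depth ≈ 31.2 km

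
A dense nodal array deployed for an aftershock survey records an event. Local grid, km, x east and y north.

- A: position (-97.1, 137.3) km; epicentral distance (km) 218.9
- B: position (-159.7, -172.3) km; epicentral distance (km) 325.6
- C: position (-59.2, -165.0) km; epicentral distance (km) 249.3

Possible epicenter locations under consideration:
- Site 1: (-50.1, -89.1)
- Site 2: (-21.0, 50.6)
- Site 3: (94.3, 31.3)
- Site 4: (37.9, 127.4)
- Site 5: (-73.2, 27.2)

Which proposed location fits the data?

Site 3

For each candidate, compare |candidate − station| to the reported distance:
Site 1: residuals A 12.3, B 188.0, C 172.9 → max 188.0 km
Site 2: residuals A 103.5, B 63.1, C 30.3 → max 103.5 km
Site 3: residuals A 0.1, B 0.1, C 0.1 → max 0.1 km
Site 4: residuals A 83.5, B 33.4, C 58.8 → max 83.5 km
Site 5: residuals A 106.2, B 108.2, C 56.6 → max 108.2 km
Only Site 3 has all residuals ≈ 0.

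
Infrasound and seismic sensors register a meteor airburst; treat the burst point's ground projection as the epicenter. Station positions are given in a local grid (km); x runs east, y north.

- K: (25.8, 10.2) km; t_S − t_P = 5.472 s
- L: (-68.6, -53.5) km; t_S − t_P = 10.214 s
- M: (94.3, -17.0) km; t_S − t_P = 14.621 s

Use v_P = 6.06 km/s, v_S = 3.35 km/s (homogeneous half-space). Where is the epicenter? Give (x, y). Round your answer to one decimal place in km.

(-13.9, 0.0)

Distance from S−P lag: d = Δt · v_P v_S / (v_P − v_S) = Δt · (6.06·3.35)/(6.06−3.35) ≈ 7.4911·Δt.
So d_K = 40.99, d_L = 76.51, d_M = 109.53 km.
Circle about each station: (x − 25.8)² + (y − 10.2)² = 40.99²; (x + 68.6)² + (y + 53.5)² = 76.51²; (x − 94.3)² + (y + 17.0)² = 109.53².
Subtracting the K equation from the L and M equations removes the quadratic terms:
-188.8 x − 127.4 y = 2624.93
137.0 x − 54.4 y = -1904.83
Solving the 2×2 system: x ≈ -13.9, y ≈ 0.0 km.
Check against K (with the unrounded x, y): √((x − 25.8)²+(y − 10.2)²) = 40.99 ≈ 40.99 km. ✓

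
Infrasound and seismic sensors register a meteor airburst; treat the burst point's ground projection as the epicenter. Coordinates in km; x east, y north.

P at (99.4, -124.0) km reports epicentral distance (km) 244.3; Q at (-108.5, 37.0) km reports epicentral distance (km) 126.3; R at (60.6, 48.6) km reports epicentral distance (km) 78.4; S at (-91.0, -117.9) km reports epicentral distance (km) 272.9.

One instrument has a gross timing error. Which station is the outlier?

S

Solve using three stations at a time. Using P, Q, R (subtract circle equations pairwise → linear system) gives (x, y) ≈ (1.1, 99.7).
Distances from that point to each station vs reported:
  P: calculated 244.3 vs reported 244.3 → residual 0.0 km
  Q: calculated 126.3 vs reported 126.3 → residual 0.0 km
  R: calculated 78.4 vs reported 78.4 → residual 0.0 km
  S: calculated 236.3 vs reported 272.9 → residual 36.6 km
P, Q, R are mutually consistent (residuals ≈ 0); S is off by 36.6 km.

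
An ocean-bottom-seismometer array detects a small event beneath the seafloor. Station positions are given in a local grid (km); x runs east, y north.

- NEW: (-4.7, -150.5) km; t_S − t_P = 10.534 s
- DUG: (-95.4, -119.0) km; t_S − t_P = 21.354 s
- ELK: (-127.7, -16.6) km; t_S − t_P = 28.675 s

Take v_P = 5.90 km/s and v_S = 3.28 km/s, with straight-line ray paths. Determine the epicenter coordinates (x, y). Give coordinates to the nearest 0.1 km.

Distance from S−P lag: d = Δt · v_P v_S / (v_P − v_S) = Δt · (5.90·3.28)/(5.90−3.28) ≈ 7.3863·Δt.
So d_NEW = 77.81, d_DUG = 157.73, d_ELK = 211.80 km.
Circle about each station: (x + 4.7)² + (y + 150.5)² = 77.81²; (x + 95.4)² + (y + 119.0)² = 157.73²; (x + 127.7)² + (y + 16.6)² = 211.80².
Subtracting the NEW equation from the DUG and ELK equations removes the quadratic terms:
-181.4 x + 63.0 y = -18234.54
-246.0 x + 267.8 y = -44894.33
Solving the 2×2 system: x ≈ 62.1, y ≈ -110.6 km.

(62.1, -110.6)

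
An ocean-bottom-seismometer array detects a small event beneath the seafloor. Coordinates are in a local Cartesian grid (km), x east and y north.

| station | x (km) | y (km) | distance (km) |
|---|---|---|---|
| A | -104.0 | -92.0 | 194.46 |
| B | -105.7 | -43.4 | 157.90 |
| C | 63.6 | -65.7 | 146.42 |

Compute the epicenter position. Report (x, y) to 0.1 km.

Circle about each station: (x + 104.0)² + (y + 92.0)² = 194.46²; (x + 105.7)² + (y + 43.4)² = 157.90²; (x − 63.6)² + (y + 65.7)² = 146.42².
Subtracting the A equation from the B and C equations removes the quadratic terms:
-3.4 x + 97.2 y = 6658.33
335.2 x + 52.6 y = 5457.33
Solving the 2×2 system: x ≈ 5.5, y ≈ 68.7 km.

(5.5, 68.7)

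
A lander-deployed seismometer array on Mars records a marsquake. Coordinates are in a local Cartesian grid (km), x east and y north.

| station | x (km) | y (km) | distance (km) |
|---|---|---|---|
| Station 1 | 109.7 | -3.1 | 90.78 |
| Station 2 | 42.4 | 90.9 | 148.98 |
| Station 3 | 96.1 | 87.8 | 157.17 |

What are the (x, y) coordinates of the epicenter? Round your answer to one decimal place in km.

(37.4, -58.0)

Circle about each station: (x − 109.7)² + (y + 3.1)² = 90.78²; (x − 42.4)² + (y − 90.9)² = 148.98²; (x − 96.1)² + (y − 87.8)² = 157.17².
Subtracting the Station 1 equation from the Station 2 and Station 3 equations removes the quadratic terms:
-134.6 x + 188.0 y = -15937.16
-27.2 x + 181.8 y = -11561.05
Solving the 2×2 system: x ≈ 37.4, y ≈ -58.0 km.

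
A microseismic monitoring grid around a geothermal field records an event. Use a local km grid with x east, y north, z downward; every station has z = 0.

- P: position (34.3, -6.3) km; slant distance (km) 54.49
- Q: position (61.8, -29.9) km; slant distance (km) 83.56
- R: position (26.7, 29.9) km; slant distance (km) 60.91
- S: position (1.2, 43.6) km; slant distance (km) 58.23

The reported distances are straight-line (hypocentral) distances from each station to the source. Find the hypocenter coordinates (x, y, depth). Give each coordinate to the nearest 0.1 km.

x ≈ -16.5 km, y ≈ -8.3 km, depth ≈ 19.6 km

Each station gives a sphere (x−x_i)² + (y−y_i)² + z² = d_i² (stations at z=0).
Subtracting the P sphere from Q and R: z² cancels, leaving linear equations in x and y:
55.0 x − 47.2 y = -516.04
-15.2 x + 72.4 y = -350.15
Solving: x ≈ -16.507, y ≈ -8.302 km (keep extra digits for the depth step; rounded: -16.5, -8.3).
Then from the P sphere: z² = 54.49² − (x − 34.3)² − (y + 6.3)² with x = -16.507, y = -8.302, so z ≈ 19.591 ≈ 19.6 km.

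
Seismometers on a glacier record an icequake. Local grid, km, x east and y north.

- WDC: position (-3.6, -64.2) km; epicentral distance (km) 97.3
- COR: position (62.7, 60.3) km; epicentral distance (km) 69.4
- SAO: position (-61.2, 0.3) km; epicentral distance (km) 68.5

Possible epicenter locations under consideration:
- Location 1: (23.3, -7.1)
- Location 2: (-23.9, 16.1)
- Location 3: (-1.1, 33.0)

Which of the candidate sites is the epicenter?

Location 3

For each candidate, compare |candidate − station| to the reported distance:
Location 1: residuals WDC 34.2, COR 8.7, SAO 16.3 → max 34.2 km
Location 2: residuals WDC 14.5, COR 27.8, SAO 28.0 → max 28.0 km
Location 3: residuals WDC 0.1, COR 0.0, SAO 0.1 → max 0.1 km
Only Location 3 has all residuals ≈ 0.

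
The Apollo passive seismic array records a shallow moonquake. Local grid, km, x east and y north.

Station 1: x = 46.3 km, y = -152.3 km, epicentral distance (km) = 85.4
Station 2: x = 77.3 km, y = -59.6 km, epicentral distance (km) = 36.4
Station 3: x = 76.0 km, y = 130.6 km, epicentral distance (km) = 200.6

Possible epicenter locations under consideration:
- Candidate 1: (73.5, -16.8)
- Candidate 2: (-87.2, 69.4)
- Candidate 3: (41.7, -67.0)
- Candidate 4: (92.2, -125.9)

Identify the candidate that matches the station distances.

Candidate 3

For each candidate, compare |candidate − station| to the reported distance:
Candidate 1: residuals Station 1 52.8, Station 2 6.6, Station 3 53.2 → max 53.2 km
Candidate 2: residuals Station 1 173.4, Station 2 172.6, Station 3 26.3 → max 173.4 km
Candidate 3: residuals Station 1 0.0, Station 2 0.0, Station 3 0.0 → max 0.0 km
Candidate 4: residuals Station 1 32.4, Station 2 31.6, Station 3 56.4 → max 56.4 km
Only Candidate 3 has all residuals ≈ 0.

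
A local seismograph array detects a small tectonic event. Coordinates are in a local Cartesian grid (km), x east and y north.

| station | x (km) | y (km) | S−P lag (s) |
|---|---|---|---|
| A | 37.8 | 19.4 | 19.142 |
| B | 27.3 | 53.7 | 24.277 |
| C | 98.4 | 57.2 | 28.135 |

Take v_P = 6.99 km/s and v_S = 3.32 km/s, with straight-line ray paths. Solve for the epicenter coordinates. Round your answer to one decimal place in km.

13.6 km east, -99.2 km north

Distance from S−P lag: d = Δt · v_P v_S / (v_P − v_S) = Δt · (6.99·3.32)/(6.99−3.32) ≈ 6.3234·Δt.
So d_A = 121.04, d_B = 153.51, d_C = 177.91 km.
Circle about each station: (x − 37.8)² + (y − 19.4)² = 121.04²; (x − 27.3)² + (y − 53.7)² = 153.51²; (x − 98.4)² + (y − 57.2)² = 177.91².
Subtracting pairs of circle equations eliminates x²+y² and gives linear equations (the radical axes):
-21.0 x + 68.6 y = -7090.86
121.2 x + 75.6 y = -5852.09
Solving the 2×2 system: x ≈ 13.6, y ≈ -99.2 km.
Check against A (with the unrounded x, y): √((x − 37.8)²+(y − 19.4)²) = 121.05 ≈ 121.04 km. ✓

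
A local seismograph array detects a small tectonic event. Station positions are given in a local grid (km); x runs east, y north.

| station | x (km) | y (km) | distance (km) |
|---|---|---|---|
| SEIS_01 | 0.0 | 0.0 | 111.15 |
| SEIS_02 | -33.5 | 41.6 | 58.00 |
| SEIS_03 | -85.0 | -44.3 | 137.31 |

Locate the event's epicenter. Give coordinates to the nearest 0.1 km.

-63.4 km east, 91.3 km north

Circle about each station: x² + y² = 111.15²; (x + 33.5)² + (y − 41.6)² = 58.00²; (x + 85.0)² + (y + 44.3)² = 137.31².
Subtracting the SEIS_01 equation from the SEIS_02 and SEIS_03 equations removes the quadratic terms:
-67.0 x + 83.2 y = 11843.13
-170.0 x − 88.6 y = 2687.78
Solving the 2×2 system: x ≈ -63.4, y ≈ 91.3 km.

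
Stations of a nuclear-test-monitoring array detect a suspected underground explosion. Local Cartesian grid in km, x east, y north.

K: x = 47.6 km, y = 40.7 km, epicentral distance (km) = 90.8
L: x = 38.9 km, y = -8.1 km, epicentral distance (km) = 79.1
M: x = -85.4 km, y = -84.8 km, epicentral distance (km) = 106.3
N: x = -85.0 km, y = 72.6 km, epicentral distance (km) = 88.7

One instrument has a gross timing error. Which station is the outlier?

Solve using three stations at a time. Using K, L, M (subtract circle equations pairwise → linear system) gives (x, y) ≈ (-38.1, 10.4).
Distances from that point to each station vs reported:
  K: calculated 90.9 vs reported 90.8 → residual 0.1 km
  L: calculated 79.2 vs reported 79.1 → residual 0.1 km
  M: calculated 106.3 vs reported 106.3 → residual 0.0 km
  N: calculated 77.9 vs reported 88.7 → residual 10.8 km
K, L, M are mutually consistent (residuals ≈ 0); N is off by 10.8 km.

N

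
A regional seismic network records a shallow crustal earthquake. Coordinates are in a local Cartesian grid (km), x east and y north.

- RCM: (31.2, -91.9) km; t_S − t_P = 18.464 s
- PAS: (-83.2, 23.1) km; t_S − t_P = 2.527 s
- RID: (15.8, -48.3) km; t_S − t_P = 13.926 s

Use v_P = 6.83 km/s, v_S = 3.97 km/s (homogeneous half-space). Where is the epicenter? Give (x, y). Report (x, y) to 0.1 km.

Distance from S−P lag: d = Δt · v_P v_S / (v_P − v_S) = Δt · (6.83·3.97)/(6.83−3.97) ≈ 9.4808·Δt.
So d_RCM = 175.05, d_PAS = 23.96, d_RID = 132.03 km.
Circle about each station: (x − 31.2)² + (y + 91.9)² = 175.05²; (x + 83.2)² + (y − 23.1)² = 23.96²; (x − 15.8)² + (y + 48.3)² = 132.03².
Subtracting the RCM equation from the PAS and RID equations removes the quadratic terms:
-228.8 x + 230.0 y = 28105.22
-30.8 x + 87.2 y = 6374.06
Solving the 2×2 system: x ≈ -76.5, y ≈ 46.1 km.

-76.5 km east, 46.1 km north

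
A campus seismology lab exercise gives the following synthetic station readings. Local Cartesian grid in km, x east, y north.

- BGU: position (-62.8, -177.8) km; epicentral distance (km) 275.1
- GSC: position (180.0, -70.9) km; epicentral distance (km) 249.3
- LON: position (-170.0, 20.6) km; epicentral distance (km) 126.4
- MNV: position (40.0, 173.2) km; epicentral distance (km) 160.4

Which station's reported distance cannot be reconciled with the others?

Solve using three stations at a time. Using GSC, LON, MNV (subtract circle equations pairwise → linear system) gives (x, y) ≈ (-44.7, 37.0).
Distances from that point to each station vs reported:
  BGU: calculated 215.6 vs reported 275.1 → residual 59.5 km
  GSC: calculated 249.3 vs reported 249.3 → residual 0.0 km
  LON: calculated 126.4 vs reported 126.4 → residual 0.0 km
  MNV: calculated 160.4 vs reported 160.4 → residual 0.0 km
GSC, LON, MNV are mutually consistent (residuals ≈ 0); BGU is off by 59.5 km.

BGU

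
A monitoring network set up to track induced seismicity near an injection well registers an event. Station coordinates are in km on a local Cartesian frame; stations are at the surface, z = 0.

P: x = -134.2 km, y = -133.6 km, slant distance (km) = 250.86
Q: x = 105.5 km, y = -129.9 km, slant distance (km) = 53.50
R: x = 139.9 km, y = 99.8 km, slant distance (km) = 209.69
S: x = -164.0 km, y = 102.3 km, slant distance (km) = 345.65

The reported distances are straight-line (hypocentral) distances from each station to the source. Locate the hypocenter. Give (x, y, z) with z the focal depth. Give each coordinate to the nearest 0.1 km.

Each station gives a sphere (x−x_i)² + (y−y_i)² + z² = d_i² (stations at z=0).
Subtracting the P sphere from Q and R: z² cancels, leaving linear equations in x and y:
479.4 x + 7.4 y = 52214.15
548.2 x + 466.8 y = 12634.29
Solving: x ≈ 110.501, y ≈ -102.704 km (keep extra digits for the depth step; rounded: 110.5, -102.7).
Then from the P sphere: z² = 250.86² − (x + 134.2)² − (y + 133.6)² with x = 110.501, y = -102.704, so z ≈ 45.800 ≈ 45.8 km.

(110.5, -102.7, 45.8)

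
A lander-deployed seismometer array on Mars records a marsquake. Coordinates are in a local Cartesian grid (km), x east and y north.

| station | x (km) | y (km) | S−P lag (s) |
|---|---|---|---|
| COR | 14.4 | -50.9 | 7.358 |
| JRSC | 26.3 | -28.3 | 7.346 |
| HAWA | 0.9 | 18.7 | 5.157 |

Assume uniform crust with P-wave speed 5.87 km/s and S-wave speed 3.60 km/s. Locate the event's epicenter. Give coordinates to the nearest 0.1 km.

Distance from S−P lag: d = Δt · v_P v_S / (v_P − v_S) = Δt · (5.87·3.60)/(5.87−3.60) ≈ 9.3093·Δt.
So d_COR = 68.50, d_JRSC = 68.39, d_HAWA = 48.01 km.
Circle about each station: (x − 14.4)² + (y + 50.9)² = 68.50²; (x − 26.3)² + (y + 28.3)² = 68.39²; (x − 0.9)² + (y − 18.7)² = 48.01².
Subtracting the COR equation from the JRSC and HAWA equations removes the quadratic terms:
23.8 x + 45.2 y = -1290.53
-27.0 x + 139.2 y = -60.38
Solving the 2×2 system: x ≈ -39.0, y ≈ -8.0 km.
Check against COR (with the unrounded x, y): √((x − 14.4)²+(y + 50.9)²) = 68.52 ≈ 68.50 km. ✓

(-39.0, -8.0)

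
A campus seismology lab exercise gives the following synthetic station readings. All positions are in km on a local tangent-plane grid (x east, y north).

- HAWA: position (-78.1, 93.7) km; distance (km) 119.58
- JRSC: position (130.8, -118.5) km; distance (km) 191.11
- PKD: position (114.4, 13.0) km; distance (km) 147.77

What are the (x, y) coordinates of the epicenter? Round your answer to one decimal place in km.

Circle about each station: (x + 78.1)² + (y − 93.7)² = 119.58²; (x − 130.8)² + (y + 118.5)² = 191.11²; (x − 114.4)² + (y − 13.0)² = 147.77².
Subtracting the HAWA equation from the JRSC and PKD equations removes the quadratic terms:
417.8 x − 424.4 y = -5952.07
385.0 x − 161.4 y = -9159.54
Solving the 2×2 system: x ≈ -30.5, y ≈ -16.0 km.

(-30.5, -16.0)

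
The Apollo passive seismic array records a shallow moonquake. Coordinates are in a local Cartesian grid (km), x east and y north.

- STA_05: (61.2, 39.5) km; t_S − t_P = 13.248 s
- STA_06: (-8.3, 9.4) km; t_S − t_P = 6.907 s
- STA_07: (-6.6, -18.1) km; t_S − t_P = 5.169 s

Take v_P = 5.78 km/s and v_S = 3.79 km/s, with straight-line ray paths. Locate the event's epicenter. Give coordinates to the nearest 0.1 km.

Distance from S−P lag: d = Δt · v_P v_S / (v_P − v_S) = Δt · (5.78·3.79)/(5.78−3.79) ≈ 11.0081·Δt.
So d_STA_05 = 145.84, d_STA_06 = 76.03, d_STA_07 = 56.90 km.
Circle about each station: (x − 61.2)² + (y − 39.5)² = 145.84²; (x + 8.3)² + (y − 9.4)² = 76.03²; (x + 6.6)² + (y + 18.1)² = 56.90².
Subtracting the STA_05 equation from the STA_06 and STA_07 equations removes the quadratic terms:
-139.0 x − 60.2 y = 10340.30
-135.6 x − 115.2 y = 13097.18
Solving the 2×2 system: x ≈ -51.3, y ≈ -53.3 km.

-51.3 km east, -53.3 km north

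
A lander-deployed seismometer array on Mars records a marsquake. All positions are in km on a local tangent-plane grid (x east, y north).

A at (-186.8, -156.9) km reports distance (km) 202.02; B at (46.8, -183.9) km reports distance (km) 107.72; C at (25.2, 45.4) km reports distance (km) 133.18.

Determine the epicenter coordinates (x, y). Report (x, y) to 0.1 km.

Circle about each station: (x + 186.8)² + (y + 156.9)² = 202.02²; (x − 46.8)² + (y + 183.9)² = 107.72²; (x − 25.2)² + (y − 45.4)² = 133.18².
Subtracting the A equation from the B and C equations removes the quadratic terms:
467.2 x − 54.0 y = 5706.08
424.0 x + 404.6 y = -33740.48
Solving the 2×2 system: x ≈ 2.3, y ≈ -85.8 km.

2.3 km east, -85.8 km north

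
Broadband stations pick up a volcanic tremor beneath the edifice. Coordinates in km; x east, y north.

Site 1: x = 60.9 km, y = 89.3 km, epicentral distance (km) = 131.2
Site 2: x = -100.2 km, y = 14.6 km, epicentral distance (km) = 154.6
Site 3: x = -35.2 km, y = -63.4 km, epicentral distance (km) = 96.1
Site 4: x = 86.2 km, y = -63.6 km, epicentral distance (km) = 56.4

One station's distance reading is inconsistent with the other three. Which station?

Solve using three stations at a time. Using Site 2, Site 3, Site 4 (subtract circle equations pairwise → linear system) gives (x, y) ≈ (50.5, -19.9).
Distances from that point to each station vs reported:
  Site 1: calculated 109.7 vs reported 131.2 → residual 21.5 km
  Site 2: calculated 154.6 vs reported 154.6 → residual 0.0 km
  Site 3: calculated 96.1 vs reported 96.1 → residual 0.0 km
  Site 4: calculated 56.4 vs reported 56.4 → residual 0.0 km
Site 2, Site 3, Site 4 are mutually consistent (residuals ≈ 0); Site 1 is off by 21.5 km.

Site 1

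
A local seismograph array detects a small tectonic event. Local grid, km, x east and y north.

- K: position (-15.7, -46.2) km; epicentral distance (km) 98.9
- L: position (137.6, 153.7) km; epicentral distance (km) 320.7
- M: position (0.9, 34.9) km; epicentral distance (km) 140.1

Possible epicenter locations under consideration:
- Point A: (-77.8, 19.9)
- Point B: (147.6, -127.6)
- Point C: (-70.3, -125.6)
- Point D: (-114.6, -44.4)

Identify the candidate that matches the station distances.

Point D

For each candidate, compare |candidate − station| to the reported distance:
Point A: residuals K 8.2, L 67.1, M 60.0 → max 67.1 km
Point B: residuals K 83.6, L 39.2, M 78.8 → max 83.6 km
Point C: residuals K 2.5, L 27.5, M 35.5 → max 35.5 km
Point D: residuals K 0.0, L 0.0, M 0.0 → max 0.0 km
Only Point D has all residuals ≈ 0.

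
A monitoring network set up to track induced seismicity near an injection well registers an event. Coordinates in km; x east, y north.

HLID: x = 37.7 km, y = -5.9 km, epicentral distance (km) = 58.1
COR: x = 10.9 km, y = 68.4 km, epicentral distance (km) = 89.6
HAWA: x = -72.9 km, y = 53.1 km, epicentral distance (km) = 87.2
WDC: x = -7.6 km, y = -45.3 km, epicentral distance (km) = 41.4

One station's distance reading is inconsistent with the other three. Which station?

WDC

Solve using three stations at a time. Using HLID, COR, HAWA (subtract circle equations pairwise → linear system) gives (x, y) ≈ (-19.5, -15.9).
Distances from that point to each station vs reported:
  HLID: calculated 58.1 vs reported 58.1 → residual 0.0 km
  COR: calculated 89.6 vs reported 89.6 → residual 0.0 km
  HAWA: calculated 87.2 vs reported 87.2 → residual 0.0 km
  WDC: calculated 31.8 vs reported 41.4 → residual 9.6 km
HLID, COR, HAWA are mutually consistent (residuals ≈ 0); WDC is off by 9.6 km.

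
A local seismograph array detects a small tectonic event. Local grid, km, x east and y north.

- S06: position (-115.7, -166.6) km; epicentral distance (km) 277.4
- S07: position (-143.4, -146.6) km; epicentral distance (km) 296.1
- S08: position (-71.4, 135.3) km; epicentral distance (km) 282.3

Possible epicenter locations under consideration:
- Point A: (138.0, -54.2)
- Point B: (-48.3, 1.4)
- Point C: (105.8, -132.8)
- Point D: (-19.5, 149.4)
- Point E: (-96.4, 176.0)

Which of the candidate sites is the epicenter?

For each candidate, compare |candidate − station| to the reported distance:
Point A: residuals S06 0.1, S07 0.1, S08 0.1 → max 0.1 km
Point B: residuals S06 96.4, S07 120.2, S08 146.4 → max 146.4 km
Point C: residuals S06 53.3, S07 46.5, S08 39.1 → max 53.3 km
Point D: residuals S06 52.9, S07 24.8, S08 228.5 → max 228.5 km
Point E: residuals S06 65.7, S07 29.9, S08 234.5 → max 234.5 km
Only Point A has all residuals ≈ 0.

Point A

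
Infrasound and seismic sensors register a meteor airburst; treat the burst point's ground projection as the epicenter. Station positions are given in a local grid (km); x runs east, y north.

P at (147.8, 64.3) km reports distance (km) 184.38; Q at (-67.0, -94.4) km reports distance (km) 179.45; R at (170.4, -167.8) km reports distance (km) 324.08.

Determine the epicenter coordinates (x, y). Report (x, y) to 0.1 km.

Circle about each station: (x − 147.8)² + (y − 64.3)² = 184.38²; (x + 67.0)² + (y + 94.4)² = 179.45²; (x − 170.4)² + (y + 167.8)² = 324.08².
Subtracting the P equation from the Q and R equations removes the quadratic terms:
-429.6 x − 317.4 y = -10785.29
45.2 x − 464.2 y = -39818.19
Solving the 2×2 system: x ≈ -35.7, y ≈ 82.3 km.

-35.7 km east, 82.3 km north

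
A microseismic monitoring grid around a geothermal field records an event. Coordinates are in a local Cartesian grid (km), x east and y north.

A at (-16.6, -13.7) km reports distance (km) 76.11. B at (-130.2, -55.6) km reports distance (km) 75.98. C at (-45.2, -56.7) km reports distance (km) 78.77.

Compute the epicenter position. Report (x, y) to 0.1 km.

Circle about each station: (x + 16.6)² + (y + 13.7)² = 76.11²; (x + 130.2)² + (y + 55.6)² = 75.98²; (x + 45.2)² + (y + 56.7)² = 78.77².
Subtracting the A equation from the B and C equations removes the quadratic terms:
-227.2 x − 83.8 y = 19599.92
-57.2 x − 86.0 y = 4382.70
Solving the 2×2 system: x ≈ -89.4, y ≈ 8.5 km.
Check against A (with the unrounded x, y): √((x + 16.6)²+(y + 13.7)²) = 76.11 ≈ 76.11 km. ✓

-89.4 km east, 8.5 km north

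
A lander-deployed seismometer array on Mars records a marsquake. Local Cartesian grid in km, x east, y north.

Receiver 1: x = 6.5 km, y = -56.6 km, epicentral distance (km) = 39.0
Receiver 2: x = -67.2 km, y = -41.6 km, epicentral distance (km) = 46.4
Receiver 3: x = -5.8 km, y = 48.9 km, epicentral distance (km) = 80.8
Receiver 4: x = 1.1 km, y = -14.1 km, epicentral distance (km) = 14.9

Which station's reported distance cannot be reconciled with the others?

Receiver 4

Solve using three stations at a time. Using Receiver 1, Receiver 2, Receiver 3 (subtract circle equations pairwise → linear system) gives (x, y) ≈ (-22.2, -30.2).
Distances from that point to each station vs reported:
  Receiver 1: calculated 39.0 vs reported 39.0 → residual 0.0 km
  Receiver 2: calculated 46.4 vs reported 46.4 → residual 0.0 km
  Receiver 3: calculated 80.8 vs reported 80.8 → residual 0.0 km
  Receiver 4: calculated 28.3 vs reported 14.9 → residual 13.4 km
Receiver 1, Receiver 2, Receiver 3 are mutually consistent (residuals ≈ 0); Receiver 4 is off by 13.4 km.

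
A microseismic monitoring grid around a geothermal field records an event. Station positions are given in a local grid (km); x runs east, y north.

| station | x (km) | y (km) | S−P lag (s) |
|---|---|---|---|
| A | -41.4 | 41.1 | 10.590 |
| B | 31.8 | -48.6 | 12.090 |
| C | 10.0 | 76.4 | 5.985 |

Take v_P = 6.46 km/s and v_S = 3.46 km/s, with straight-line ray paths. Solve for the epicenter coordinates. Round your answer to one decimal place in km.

Distance from S−P lag: d = Δt · v_P v_S / (v_P − v_S) = Δt · (6.46·3.46)/(6.46−3.46) ≈ 7.4505·Δt.
So d_A = 78.90, d_B = 90.08, d_C = 44.59 km.
Circle about each station: (x + 41.4)² + (y − 41.1)² = 78.90²; (x − 31.8)² + (y + 48.6)² = 90.08²; (x − 10.0)² + (y − 76.4)² = 44.59².
Subtracting pairs of circle equations eliminates x²+y² and gives linear equations (the radical axes):
146.4 x − 179.4 y = -1919.17
102.8 x + 70.6 y = 6770.73
Solving the 2×2 system: x ≈ 37.5, y ≈ 41.3 km.

(37.5, 41.3)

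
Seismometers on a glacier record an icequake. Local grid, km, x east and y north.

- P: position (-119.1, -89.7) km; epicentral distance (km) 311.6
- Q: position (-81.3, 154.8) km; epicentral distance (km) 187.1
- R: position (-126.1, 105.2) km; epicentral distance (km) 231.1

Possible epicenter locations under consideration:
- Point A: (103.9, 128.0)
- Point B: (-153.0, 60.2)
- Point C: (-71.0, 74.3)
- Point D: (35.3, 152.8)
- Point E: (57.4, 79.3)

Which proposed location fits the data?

Point A

For each candidate, compare |candidate − station| to the reported distance:
Point A: residuals P 0.0, Q 0.0, R 0.0 → max 0.0 km
Point B: residuals P 157.9, Q 68.4, R 178.7 → max 178.7 km
Point C: residuals P 140.7, Q 105.9, R 167.9 → max 167.9 km
Point D: residuals P 24.1, Q 70.5, R 62.8 → max 70.5 km
Point E: residuals P 67.2, Q 29.2, R 45.8 → max 67.2 km
Only Point A has all residuals ≈ 0.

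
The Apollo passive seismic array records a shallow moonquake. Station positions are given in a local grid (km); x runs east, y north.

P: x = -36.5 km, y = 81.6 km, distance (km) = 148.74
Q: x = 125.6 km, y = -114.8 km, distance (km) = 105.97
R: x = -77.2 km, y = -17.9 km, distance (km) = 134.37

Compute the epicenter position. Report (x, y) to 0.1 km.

(56.1, -34.8)

Circle about each station: (x + 36.5)² + (y − 81.6)² = 148.74²; (x − 125.6)² + (y + 114.8)² = 105.97²; (x + 77.2)² + (y + 17.9)² = 134.37².
Subtracting the P equation from the Q and R equations removes the quadratic terms:
324.2 x − 392.8 y = 31857.54
-81.4 x − 199.0 y = 2357.73
Solving the 2×2 system: x ≈ 56.1, y ≈ -34.8 km.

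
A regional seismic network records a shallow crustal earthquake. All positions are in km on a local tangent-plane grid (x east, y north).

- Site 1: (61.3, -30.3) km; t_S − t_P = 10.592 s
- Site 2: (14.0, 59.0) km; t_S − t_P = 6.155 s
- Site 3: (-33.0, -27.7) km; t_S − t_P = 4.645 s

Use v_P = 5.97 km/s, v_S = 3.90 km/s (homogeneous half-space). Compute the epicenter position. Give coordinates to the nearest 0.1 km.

x ≈ -45.2 km, y ≈ 23.1 km

Distance from S−P lag: d = Δt · v_P v_S / (v_P − v_S) = Δt · (5.97·3.90)/(5.97−3.90) ≈ 11.2478·Δt.
So d_Site 1 = 119.14, d_Site 2 = 69.23, d_Site 3 = 52.25 km.
Circle about each station: (x − 61.3)² + (y + 30.3)² = 119.14²; (x − 14.0)² + (y − 59.0)² = 69.23²; (x + 33.0)² + (y + 27.7)² = 52.25².
Subtracting the Site 1 equation from the Site 2 and Site 3 equations removes the quadratic terms:
-94.6 x + 178.6 y = 8402.77
-188.6 x + 5.2 y = 8644.79
Solving the 2×2 system: x ≈ -45.2, y ≈ 23.1 km.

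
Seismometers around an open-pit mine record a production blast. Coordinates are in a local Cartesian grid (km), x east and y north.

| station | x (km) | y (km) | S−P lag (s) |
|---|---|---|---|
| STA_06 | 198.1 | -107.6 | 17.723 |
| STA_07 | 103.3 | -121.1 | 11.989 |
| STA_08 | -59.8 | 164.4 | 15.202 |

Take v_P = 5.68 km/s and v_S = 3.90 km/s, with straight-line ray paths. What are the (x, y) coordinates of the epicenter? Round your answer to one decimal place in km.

(-2.5, -15.9)

Distance from S−P lag: d = Δt · v_P v_S / (v_P − v_S) = Δt · (5.68·3.90)/(5.68−3.90) ≈ 12.4449·Δt.
So d_STA_06 = 220.56, d_STA_07 = 149.20, d_STA_08 = 189.19 km.
Circle about each station: (x − 198.1)² + (y + 107.6)² = 220.56²; (x − 103.3)² + (y + 121.1)² = 149.20²; (x + 59.8)² + (y − 164.4)² = 189.19².
Subtracting pairs of circle equations eliminates x²+y² and gives linear equations (the radical axes):
-189.6 x − 27.0 y = 900.80
-515.8 x + 544.0 y = -7364.11
Solving the 2×2 system: x ≈ -2.5, y ≈ -15.9 km.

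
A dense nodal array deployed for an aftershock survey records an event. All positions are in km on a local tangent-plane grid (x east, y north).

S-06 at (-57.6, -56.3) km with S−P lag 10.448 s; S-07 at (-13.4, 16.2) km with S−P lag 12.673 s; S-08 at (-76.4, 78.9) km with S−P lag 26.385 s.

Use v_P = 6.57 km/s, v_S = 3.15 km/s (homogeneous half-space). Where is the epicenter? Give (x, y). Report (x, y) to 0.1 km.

x ≈ 5.6 km, y ≈ -58.1 km

Distance from S−P lag: d = Δt · v_P v_S / (v_P − v_S) = Δt · (6.57·3.15)/(6.57−3.15) ≈ 6.0513·Δt.
So d_S-06 = 63.22, d_S-07 = 76.69, d_S-08 = 159.66 km.
Circle about each station: (x + 57.6)² + (y + 56.3)² = 63.22²; (x + 13.4)² + (y − 16.2)² = 76.69²; (x + 76.4)² + (y − 78.9)² = 159.66².
Subtracting the S-06 equation from the S-07 and S-08 equations removes the quadratic terms:
88.4 x + 145.0 y = -7930.04
-37.6 x + 270.4 y = -15919.83
Solving the 2×2 system: x ≈ 5.6, y ≈ -58.1 km.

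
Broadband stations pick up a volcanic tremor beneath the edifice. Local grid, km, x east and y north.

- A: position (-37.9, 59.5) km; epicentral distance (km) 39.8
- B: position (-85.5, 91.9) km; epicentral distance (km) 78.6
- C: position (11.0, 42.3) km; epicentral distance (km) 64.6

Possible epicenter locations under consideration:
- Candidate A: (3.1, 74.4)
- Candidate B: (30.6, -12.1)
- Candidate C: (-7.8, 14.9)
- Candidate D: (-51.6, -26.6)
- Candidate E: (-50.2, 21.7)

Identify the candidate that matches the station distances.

Candidate E

For each candidate, compare |candidate − station| to the reported distance:
Candidate A: residuals A 3.8, B 11.7, C 31.5 → max 31.5 km
Candidate B: residuals A 59.3, B 77.3, C 6.8 → max 77.3 km
Candidate C: residuals A 14.0, B 30.8, C 31.4 → max 31.4 km
Candidate D: residuals A 47.4, B 44.7, C 28.5 → max 47.4 km
Candidate E: residuals A 0.0, B 0.0, C 0.0 → max 0.0 km
Only Candidate E has all residuals ≈ 0.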